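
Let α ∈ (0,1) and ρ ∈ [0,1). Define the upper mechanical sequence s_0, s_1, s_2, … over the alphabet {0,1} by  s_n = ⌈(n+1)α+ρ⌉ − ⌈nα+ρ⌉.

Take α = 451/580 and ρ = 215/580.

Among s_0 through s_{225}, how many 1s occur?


#1s = Σ_{n=0}^{225} s_n = Σ_{n=0}^{225} (⌈(n+1)α+ρ⌉ − ⌈nα+ρ⌉)
the sum telescopes: every ⌈nα+ρ⌉ with 0 < n < 226 appears once with + and once with −, leaving ⌈226α+ρ⌉ − ⌈0·α+ρ⌉
226α + ρ = (226·451 + 215) / 580 = 102141/580
ρ = 215/580
⌈102141/580⌉ = 177,  ⌈215/580⌉ = 1
#1s = 177 − 1 = 176

176


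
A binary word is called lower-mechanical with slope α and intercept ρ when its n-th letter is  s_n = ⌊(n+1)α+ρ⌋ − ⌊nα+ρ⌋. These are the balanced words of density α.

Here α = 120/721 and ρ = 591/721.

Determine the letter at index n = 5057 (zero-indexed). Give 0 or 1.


0

(n+1)α + ρ = (5058·120 + 591) / 721 = 607551/721
nα + ρ     = (5057·120 + 591) / 721 = 607431/721
⌊607551/721⌋ = 842,  ⌊607431/721⌋ = 842
s_{5057} = 842 − 842 = 0


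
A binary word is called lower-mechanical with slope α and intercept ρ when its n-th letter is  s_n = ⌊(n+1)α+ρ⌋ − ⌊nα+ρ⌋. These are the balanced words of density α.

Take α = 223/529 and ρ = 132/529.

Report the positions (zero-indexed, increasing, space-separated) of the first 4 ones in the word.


1 4 6 8

n=0: ⌊355/529⌋−⌊132/529⌋ = 0−0 = 0
n=1: ⌊578/529⌋−⌊355/529⌋ = 1−0 = 1  ← one
n=2: ⌊801/529⌋−⌊578/529⌋ = 1−1 = 0
n=3: ⌊1024/529⌋−⌊801/529⌋ = 1−1 = 0
n=4: ⌊1247/529⌋−⌊1024/529⌋ = 2−1 = 1  ← one
n=5: ⌊1470/529⌋−⌊1247/529⌋ = 2−2 = 0
n=6: ⌊1693/529⌋−⌊1470/529⌋ = 3−2 = 1  ← one
n=7: ⌊1916/529⌋−⌊1693/529⌋ = 3−3 = 0
n=8: ⌊2139/529⌋−⌊1916/529⌋ = 4−3 = 1  ← one
positions of the first 4 ones: 1 4 6 8


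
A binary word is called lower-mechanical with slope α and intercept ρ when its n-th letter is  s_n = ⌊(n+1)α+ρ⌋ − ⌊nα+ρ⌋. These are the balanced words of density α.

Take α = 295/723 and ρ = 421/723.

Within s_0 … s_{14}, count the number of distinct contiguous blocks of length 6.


t_n = ⌊(n·295+421)/723⌋ for n = 0 … 15:
  n=0…9: ⌊421/723⌋=0 ⌊716/723⌋=0 ⌊1011/723⌋=1 ⌊1306/723⌋=1 ⌊1601/723⌋=2 ⌊1896/723⌋=2 ⌊2191/723⌋=3 ⌊2486/723⌋=3 ⌊2781/723⌋=3 ⌊3076/723⌋=4
  n=10…15: ⌊3371/723⌋=4 ⌊3666/723⌋=5 ⌊3961/723⌋=5 ⌊4256/723⌋=5 ⌊4551/723⌋=6 ⌊4846/723⌋=6
s_n = t_(n+1) − t_n for n = 0 … 14 gives
prefix = 010101001010010
slide a length-6 window over [0..5] … [9..14] (10 windows); first occurrence of each distinct factor:
  [  0..  5] 010101
  [  1..  6] 101010
  [  2..  7] 010100
  [  3..  8] 101001
  [  4..  9] 010010
  [  5.. 10] 100101
  [  6.. 11] 001010
  (the other 3 windows repeat one of these)
distinct factors: {001010, 010010, 010100, 010101, 100101, 101001, 101010}
count = 7  (Sturmian bound for length 6 is 7)

7


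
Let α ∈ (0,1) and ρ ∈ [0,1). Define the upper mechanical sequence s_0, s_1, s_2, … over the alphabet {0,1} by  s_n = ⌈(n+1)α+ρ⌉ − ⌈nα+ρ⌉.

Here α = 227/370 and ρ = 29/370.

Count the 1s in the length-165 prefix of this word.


#1s = Σ_{n=0}^{164} s_n = Σ_{n=0}^{164} (⌈(n+1)α+ρ⌉ − ⌈nα+ρ⌉)
the sum telescopes: every ⌈nα+ρ⌉ with 0 < n < 165 appears once with + and once with −, leaving ⌈165α+ρ⌉ − ⌈0·α+ρ⌉
165α + ρ = (165·227 + 29) / 370 = 37484/370
ρ = 29/370
⌈37484/370⌉ = 102,  ⌈29/370⌉ = 1
#1s = 102 − 1 = 101

101


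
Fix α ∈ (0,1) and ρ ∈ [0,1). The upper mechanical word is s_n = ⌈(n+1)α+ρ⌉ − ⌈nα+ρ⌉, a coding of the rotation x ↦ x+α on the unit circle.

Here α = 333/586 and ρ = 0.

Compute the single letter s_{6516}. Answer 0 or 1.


(n+1)α + ρ = (6517·333) / 586 = 2170161/586
nα + ρ     = (6516·333) / 586 = 2169828/586
⌈2170161/586⌉ = 3704,  ⌈2169828/586⌉ = 3703
s_{6516} = 3704 − 3703 = 1

1


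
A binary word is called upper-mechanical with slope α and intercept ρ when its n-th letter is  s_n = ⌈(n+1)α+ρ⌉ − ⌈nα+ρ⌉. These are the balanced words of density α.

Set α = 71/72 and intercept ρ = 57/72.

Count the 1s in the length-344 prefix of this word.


#1s = Σ_{n=0}^{343} s_n = Σ_{n=0}^{343} (⌈(n+1)α+ρ⌉ − ⌈nα+ρ⌉)
the sum telescopes: every ⌈nα+ρ⌉ with 0 < n < 344 appears once with + and once with −, leaving ⌈344α+ρ⌉ − ⌈0·α+ρ⌉
344α + ρ = (344·71 + 57) / 72 = 24481/72
ρ = 57/72
⌈24481/72⌉ = 341,  ⌈57/72⌉ = 1
#1s = 341 − 1 = 340

340


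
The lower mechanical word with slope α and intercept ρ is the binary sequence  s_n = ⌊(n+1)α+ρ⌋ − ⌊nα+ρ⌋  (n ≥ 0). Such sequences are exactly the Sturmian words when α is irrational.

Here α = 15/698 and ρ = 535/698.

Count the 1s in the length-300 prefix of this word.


7

#1s = Σ_{n=0}^{299} s_n = Σ_{n=0}^{299} (⌊(n+1)α+ρ⌋ − ⌊nα+ρ⌋)
the sum telescopes: every ⌊nα+ρ⌋ with 0 < n < 300 appears once with + and once with −, leaving ⌊300α+ρ⌋ − ⌊0·α+ρ⌋
300α + ρ = (300·15 + 535) / 698 = 5035/698
ρ = 535/698
⌊5035/698⌋ = 7,  ⌊535/698⌋ = 0
#1s = 7 − 0 = 7


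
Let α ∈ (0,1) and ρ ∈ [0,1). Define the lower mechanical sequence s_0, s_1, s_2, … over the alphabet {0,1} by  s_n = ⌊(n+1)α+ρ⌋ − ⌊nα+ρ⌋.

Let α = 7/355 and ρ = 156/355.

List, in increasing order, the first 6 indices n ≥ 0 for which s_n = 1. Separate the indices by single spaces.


28 79 129 180 231 281

n=0: ⌊163/355⌋−⌊156/355⌋ = 0−0 = 0
n=1: ⌊170/355⌋−⌊163/355⌋ = 0−0 = 0
  …
n=28: ⌊359/355⌋−⌊352/355⌋ = 1−0 = 1  ← one
n=29: ⌊366/355⌋−⌊359/355⌋ = 1−1 = 0
n=30: ⌊373/355⌋−⌊366/355⌋ = 1−1 = 0
  …
n=79: ⌊716/355⌋−⌊709/355⌋ = 2−1 = 1  ← one
n=80: ⌊723/355⌋−⌊716/355⌋ = 2−2 = 0
n=81: ⌊730/355⌋−⌊723/355⌋ = 2−2 = 0
  …
n=129: ⌊1066/355⌋−⌊1059/355⌋ = 3−2 = 1  ← one
n=130: ⌊1073/355⌋−⌊1066/355⌋ = 3−3 = 0
n=131: ⌊1080/355⌋−⌊1073/355⌋ = 3−3 = 0
  …
n=180: ⌊1423/355⌋−⌊1416/355⌋ = 4−3 = 1  ← one
n=181: ⌊1430/355⌋−⌊1423/355⌋ = 4−4 = 0
n=182: ⌊1437/355⌋−⌊1430/355⌋ = 4−4 = 0
  …
n=231: ⌊1780/355⌋−⌊1773/355⌋ = 5−4 = 1  ← one
n=232: ⌊1787/355⌋−⌊1780/355⌋ = 5−5 = 0
n=233: ⌊1794/355⌋−⌊1787/355⌋ = 5−5 = 0
  …
n=281: ⌊2130/355⌋−⌊2123/355⌋ = 6−5 = 1  ← one
positions of the first 6 ones: 28 79 129 180 231 281


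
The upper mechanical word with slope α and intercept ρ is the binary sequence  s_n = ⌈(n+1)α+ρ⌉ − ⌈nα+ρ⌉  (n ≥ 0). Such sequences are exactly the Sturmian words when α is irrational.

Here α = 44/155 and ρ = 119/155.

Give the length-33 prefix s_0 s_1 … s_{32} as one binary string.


100010010001001000100100010001001

n=0: ⌈(1·44+119)/155⌉ − ⌈(0·44+119)/155⌉ = ⌈163/155⌉ − ⌈119/155⌉ = 2 − 1 = 1
n=1: ⌈(2·44+119)/155⌉ − ⌈(1·44+119)/155⌉ = ⌈207/155⌉ − ⌈163/155⌉ = 2 − 2 = 0
n=2: ⌈(3·44+119)/155⌉ − ⌈(2·44+119)/155⌉ = ⌈251/155⌉ − ⌈207/155⌉ = 2 − 2 = 0
n=3: ⌈(4·44+119)/155⌉ − ⌈(3·44+119)/155⌉ = ⌈295/155⌉ − ⌈251/155⌉ = 2 − 2 = 0
n=4: ⌈(5·44+119)/155⌉ − ⌈(4·44+119)/155⌉ = ⌈339/155⌉ − ⌈295/155⌉ = 3 − 2 = 1
n=5: ⌈(6·44+119)/155⌉ − ⌈(5·44+119)/155⌉ = ⌈383/155⌉ − ⌈339/155⌉ = 3 − 3 = 0
n=6: ⌈(7·44+119)/155⌉ − ⌈(6·44+119)/155⌉ = ⌈427/155⌉ − ⌈383/155⌉ = 3 − 3 = 0
n=7: ⌈(8·44+119)/155⌉ − ⌈(7·44+119)/155⌉ = ⌈471/155⌉ − ⌈427/155⌉ = 4 − 3 = 1
n=8: ⌈(9·44+119)/155⌉ − ⌈(8·44+119)/155⌉ = ⌈515/155⌉ − ⌈471/155⌉ = 4 − 4 = 0
n=9: ⌈(10·44+119)/155⌉ − ⌈(9·44+119)/155⌉ = ⌈559/155⌉ − ⌈515/155⌉ = 4 − 4 = 0
n=10: ⌈(11·44+119)/155⌉ − ⌈(10·44+119)/155⌉ = ⌈603/155⌉ − ⌈559/155⌉ = 4 − 4 = 0
n=11: ⌈(12·44+119)/155⌉ − ⌈(11·44+119)/155⌉ = ⌈647/155⌉ − ⌈603/155⌉ = 5 − 4 = 1
n=12: ⌈(13·44+119)/155⌉ − ⌈(12·44+119)/155⌉ = ⌈691/155⌉ − ⌈647/155⌉ = 5 − 5 = 0
n=13: ⌈(14·44+119)/155⌉ − ⌈(13·44+119)/155⌉ = ⌈735/155⌉ − ⌈691/155⌉ = 5 − 5 = 0
n=14: ⌈(15·44+119)/155⌉ − ⌈(14·44+119)/155⌉ = ⌈779/155⌉ − ⌈735/155⌉ = 6 − 5 = 1
n=15: ⌈(16·44+119)/155⌉ − ⌈(15·44+119)/155⌉ = ⌈823/155⌉ − ⌈779/155⌉ = 6 − 6 = 0
n=16: ⌈(17·44+119)/155⌉ − ⌈(16·44+119)/155⌉ = ⌈867/155⌉ − ⌈823/155⌉ = 6 − 6 = 0
n=17: ⌈(18·44+119)/155⌉ − ⌈(17·44+119)/155⌉ = ⌈911/155⌉ − ⌈867/155⌉ = 6 − 6 = 0
n=18: ⌈(19·44+119)/155⌉ − ⌈(18·44+119)/155⌉ = ⌈955/155⌉ − ⌈911/155⌉ = 7 − 6 = 1
n=19: ⌈(20·44+119)/155⌉ − ⌈(19·44+119)/155⌉ = ⌈999/155⌉ − ⌈955/155⌉ = 7 − 7 = 0
n=20: ⌈(21·44+119)/155⌉ − ⌈(20·44+119)/155⌉ = ⌈1043/155⌉ − ⌈999/155⌉ = 7 − 7 = 0
n=21: ⌈(22·44+119)/155⌉ − ⌈(21·44+119)/155⌉ = ⌈1087/155⌉ − ⌈1043/155⌉ = 8 − 7 = 1
n=22: ⌈(23·44+119)/155⌉ − ⌈(22·44+119)/155⌉ = ⌈1131/155⌉ − ⌈1087/155⌉ = 8 − 8 = 0
n=23: ⌈(24·44+119)/155⌉ − ⌈(23·44+119)/155⌉ = ⌈1175/155⌉ − ⌈1131/155⌉ = 8 − 8 = 0
n=24: ⌈(25·44+119)/155⌉ − ⌈(24·44+119)/155⌉ = ⌈1219/155⌉ − ⌈1175/155⌉ = 8 − 8 = 0
n=25: ⌈(26·44+119)/155⌉ − ⌈(25·44+119)/155⌉ = ⌈1263/155⌉ − ⌈1219/155⌉ = 9 − 8 = 1
n=26: ⌈(27·44+119)/155⌉ − ⌈(26·44+119)/155⌉ = ⌈1307/155⌉ − ⌈1263/155⌉ = 9 − 9 = 0
n=27: ⌈(28·44+119)/155⌉ − ⌈(27·44+119)/155⌉ = ⌈1351/155⌉ − ⌈1307/155⌉ = 9 − 9 = 0
n=28: ⌈(29·44+119)/155⌉ − ⌈(28·44+119)/155⌉ = ⌈1395/155⌉ − ⌈1351/155⌉ = 9 − 9 = 0
n=29: ⌈(30·44+119)/155⌉ − ⌈(29·44+119)/155⌉ = ⌈1439/155⌉ − ⌈1395/155⌉ = 10 − 9 = 1
n=30: ⌈(31·44+119)/155⌉ − ⌈(30·44+119)/155⌉ = ⌈1483/155⌉ − ⌈1439/155⌉ = 10 − 10 = 0
n=31: ⌈(32·44+119)/155⌉ − ⌈(31·44+119)/155⌉ = ⌈1527/155⌉ − ⌈1483/155⌉ = 10 − 10 = 0
n=32: ⌈(33·44+119)/155⌉ − ⌈(32·44+119)/155⌉ = ⌈1571/155⌉ − ⌈1527/155⌉ = 11 − 10 = 1


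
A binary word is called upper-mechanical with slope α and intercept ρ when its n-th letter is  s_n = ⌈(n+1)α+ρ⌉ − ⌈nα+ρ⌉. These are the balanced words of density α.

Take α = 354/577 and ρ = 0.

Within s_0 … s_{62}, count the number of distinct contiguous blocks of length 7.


8

t_n = ⌈(n·354)/577⌉ for n = 0 … 63:
  n=0…9: ⌈0/577⌉=0 ⌈354/577⌉=1 ⌈708/577⌉=2 ⌈1062/577⌉=2 ⌈1416/577⌉=3 ⌈1770/577⌉=4 ⌈2124/577⌉=4 ⌈2478/577⌉=5 ⌈2832/577⌉=5 ⌈3186/577⌉=6
  n=10…19: ⌈3540/577⌉=7 ⌈3894/577⌉=7 ⌈4248/577⌉=8 ⌈4602/577⌉=8 ⌈4956/577⌉=9 ⌈5310/577⌉=10 ⌈5664/577⌉=10 ⌈6018/577⌉=11 ⌈6372/577⌉=12 ⌈6726/577⌉=12
  n=20…29: ⌈7080/577⌉=13 ⌈7434/577⌉=13 ⌈7788/577⌉=14 ⌈8142/577⌉=15 ⌈8496/577⌉=15 ⌈8850/577⌉=16 ⌈9204/577⌉=16 ⌈9558/577⌉=17 ⌈9912/577⌉=18 ⌈10266/577⌉=18
  n=30…39: ⌈10620/577⌉=19 ⌈10974/577⌉=20 ⌈11328/577⌉=20 ⌈11682/577⌉=21 ⌈12036/577⌉=21 ⌈12390/577⌉=22 ⌈12744/577⌉=23 ⌈13098/577⌉=23 ⌈13452/577⌉=24 ⌈13806/577⌉=24
  n=40…49: ⌈14160/577⌉=25 ⌈14514/577⌉=26 ⌈14868/577⌉=26 ⌈15222/577⌉=27 ⌈15576/577⌉=27 ⌈15930/577⌉=28 ⌈16284/577⌉=29 ⌈16638/577⌉=29 ⌈16992/577⌉=30 ⌈17346/577⌉=31
  n=50…59: ⌈17700/577⌉=31 ⌈18054/577⌉=32 ⌈18408/577⌉=32 ⌈18762/577⌉=33 ⌈19116/577⌉=34 ⌈19470/577⌉=34 ⌈19824/577⌉=35 ⌈20178/577⌉=35 ⌈20532/577⌉=36 ⌈20886/577⌉=37
  n=60…63: ⌈21240/577⌉=37 ⌈21594/577⌉=38 ⌈21948/577⌉=39 ⌈22302/577⌉=39
s_n = t_(n+1) − t_n for n = 0 … 62 gives
prefix = 110110101101011011010110101101101011010110101101101011010110110
slide a length-7 window over [0..6] … [56..62] (57 windows); first occurrence of each distinct factor:
  [  0..  6] 1101101
  [  1..  7] 1011010
  [  2..  8] 0110101
  [  3..  9] 1101011
  [  4.. 10] 1010110
  [  5.. 11] 0101101
  [ 11.. 17] 1011011
  [ 12.. 18] 0110110
  (the other 49 windows repeat one of these)
distinct factors: {0101101, 0110101, 0110110, 1010110, 1011010, 1011011, 1101011, 1101101}
count = 8  (Sturmian bound for length 7 is 8)


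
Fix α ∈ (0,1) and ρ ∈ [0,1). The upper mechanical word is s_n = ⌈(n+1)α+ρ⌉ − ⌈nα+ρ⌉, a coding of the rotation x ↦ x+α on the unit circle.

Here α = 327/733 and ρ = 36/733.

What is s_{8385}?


(n+1)α + ρ = (8386·327 + 36) / 733 = 2742258/733
nα + ρ     = (8385·327 + 36) / 733 = 2741931/733
⌈2742258/733⌉ = 3742,  ⌈2741931/733⌉ = 3741
s_{8385} = 3742 − 3741 = 1

1


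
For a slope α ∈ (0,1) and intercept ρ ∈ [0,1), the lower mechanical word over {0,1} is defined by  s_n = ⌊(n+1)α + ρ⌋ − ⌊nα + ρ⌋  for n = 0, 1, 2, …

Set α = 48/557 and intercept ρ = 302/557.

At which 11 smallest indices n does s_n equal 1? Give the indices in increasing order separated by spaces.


5 16 28 40 51 63 74 86 98 109 121

n=0: ⌊350/557⌋−⌊302/557⌋ = 0−0 = 0
n=1: ⌊398/557⌋−⌊350/557⌋ = 0−0 = 0
  …
n=5: ⌊590/557⌋−⌊542/557⌋ = 1−0 = 1  ← one
n=6: ⌊638/557⌋−⌊590/557⌋ = 1−1 = 0
n=7: ⌊686/557⌋−⌊638/557⌋ = 1−1 = 0
  …
n=16: ⌊1118/557⌋−⌊1070/557⌋ = 2−1 = 1  ← one
n=17: ⌊1166/557⌋−⌊1118/557⌋ = 2−2 = 0
n=18: ⌊1214/557⌋−⌊1166/557⌋ = 2−2 = 0
  …
n=28: ⌊1694/557⌋−⌊1646/557⌋ = 3−2 = 1  ← one
n=29: ⌊1742/557⌋−⌊1694/557⌋ = 3−3 = 0
n=30: ⌊1790/557⌋−⌊1742/557⌋ = 3−3 = 0
  …
n=40: ⌊2270/557⌋−⌊2222/557⌋ = 4−3 = 1  ← one
n=41: ⌊2318/557⌋−⌊2270/557⌋ = 4−4 = 0
n=42: ⌊2366/557⌋−⌊2318/557⌋ = 4−4 = 0
  …
n=51: ⌊2798/557⌋−⌊2750/557⌋ = 5−4 = 1  ← one
n=52: ⌊2846/557⌋−⌊2798/557⌋ = 5−5 = 0
n=53: ⌊2894/557⌋−⌊2846/557⌋ = 5−5 = 0
  …
n=63: ⌊3374/557⌋−⌊3326/557⌋ = 6−5 = 1  ← one
n=64: ⌊3422/557⌋−⌊3374/557⌋ = 6−6 = 0
n=65: ⌊3470/557⌋−⌊3422/557⌋ = 6−6 = 0
  …
n=74: ⌊3902/557⌋−⌊3854/557⌋ = 7−6 = 1  ← one
n=75: ⌊3950/557⌋−⌊3902/557⌋ = 7−7 = 0
n=76: ⌊3998/557⌋−⌊3950/557⌋ = 7−7 = 0
  …
n=86: ⌊4478/557⌋−⌊4430/557⌋ = 8−7 = 1  ← one
n=87: ⌊4526/557⌋−⌊4478/557⌋ = 8−8 = 0
n=88: ⌊4574/557⌋−⌊4526/557⌋ = 8−8 = 0
  …
n=98: ⌊5054/557⌋−⌊5006/557⌋ = 9−8 = 1  ← one
n=99: ⌊5102/557⌋−⌊5054/557⌋ = 9−9 = 0
n=100: ⌊5150/557⌋−⌊5102/557⌋ = 9−9 = 0
  …
n=109: ⌊5582/557⌋−⌊5534/557⌋ = 10−9 = 1  ← one
n=110: ⌊5630/557⌋−⌊5582/557⌋ = 10−10 = 0
n=111: ⌊5678/557⌋−⌊5630/557⌋ = 10−10 = 0
  …
n=121: ⌊6158/557⌋−⌊6110/557⌋ = 11−10 = 1  ← one
positions of the first 11 ones: 5 16 28 40 51 63 74 86 98 109 121


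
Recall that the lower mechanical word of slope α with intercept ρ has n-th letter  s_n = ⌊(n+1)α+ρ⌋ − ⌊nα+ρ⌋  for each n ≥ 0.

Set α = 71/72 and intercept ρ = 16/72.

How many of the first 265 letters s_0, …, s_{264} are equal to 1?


#1s = Σ_{n=0}^{264} s_n = Σ_{n=0}^{264} (⌊(n+1)α+ρ⌋ − ⌊nα+ρ⌋)
the sum telescopes: every ⌊nα+ρ⌋ with 0 < n < 265 appears once with + and once with −, leaving ⌊265α+ρ⌋ − ⌊0·α+ρ⌋
265α + ρ = (265·71 + 16) / 72 = 18831/72
ρ = 16/72
⌊18831/72⌋ = 261,  ⌊16/72⌋ = 0
#1s = 261 − 0 = 261

261


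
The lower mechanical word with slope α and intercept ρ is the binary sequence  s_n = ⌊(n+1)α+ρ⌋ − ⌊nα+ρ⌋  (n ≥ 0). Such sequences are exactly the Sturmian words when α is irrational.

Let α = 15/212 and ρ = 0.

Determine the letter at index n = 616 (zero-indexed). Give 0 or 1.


0

(n+1)α + ρ = (617·15) / 212 = 9255/212
nα + ρ     = (616·15) / 212 = 9240/212
⌊9255/212⌋ = 43,  ⌊9240/212⌋ = 43
s_{616} = 43 − 43 = 0


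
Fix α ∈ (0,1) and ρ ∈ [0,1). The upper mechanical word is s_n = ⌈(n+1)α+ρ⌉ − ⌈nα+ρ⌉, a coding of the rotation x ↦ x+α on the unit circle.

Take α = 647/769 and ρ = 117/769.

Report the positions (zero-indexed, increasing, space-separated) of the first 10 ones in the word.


n=0: ⌈764/769⌉−⌈117/769⌉ = 1−1 = 0
n=1: ⌈1411/769⌉−⌈764/769⌉ = 2−1 = 1  ← one
n=2: ⌈2058/769⌉−⌈1411/769⌉ = 3−2 = 1  ← one
n=3: ⌈2705/769⌉−⌈2058/769⌉ = 4−3 = 1  ← one
n=4: ⌈3352/769⌉−⌈2705/769⌉ = 5−4 = 1  ← one
n=5: ⌈3999/769⌉−⌈3352/769⌉ = 6−5 = 1  ← one
n=6: ⌈4646/769⌉−⌈3999/769⌉ = 7−6 = 1  ← one
n=7: ⌈5293/769⌉−⌈4646/769⌉ = 7−7 = 0
n=8: ⌈5940/769⌉−⌈5293/769⌉ = 8−7 = 1  ← one
n=9: ⌈6587/769⌉−⌈5940/769⌉ = 9−8 = 1  ← one
n=10: ⌈7234/769⌉−⌈6587/769⌉ = 10−9 = 1  ← one
n=11: ⌈7881/769⌉−⌈7234/769⌉ = 11−10 = 1  ← one
positions of the first 10 ones: 1 2 3 4 5 6 8 9 10 11

1 2 3 4 5 6 8 9 10 11


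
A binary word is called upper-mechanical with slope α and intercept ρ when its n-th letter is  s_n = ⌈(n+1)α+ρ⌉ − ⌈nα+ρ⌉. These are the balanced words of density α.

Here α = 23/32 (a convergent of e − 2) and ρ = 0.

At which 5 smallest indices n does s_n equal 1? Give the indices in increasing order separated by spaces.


n=0: ⌈23/32⌉−⌈0/32⌉ = 1−0 = 1  ← one
n=1: ⌈46/32⌉−⌈23/32⌉ = 2−1 = 1  ← one
n=2: ⌈69/32⌉−⌈46/32⌉ = 3−2 = 1  ← one
n=3: ⌈92/32⌉−⌈69/32⌉ = 3−3 = 0
n=4: ⌈115/32⌉−⌈92/32⌉ = 4−3 = 1  ← one
n=5: ⌈138/32⌉−⌈115/32⌉ = 5−4 = 1  ← one
positions of the first 5 ones: 0 1 2 4 5

0 1 2 4 5


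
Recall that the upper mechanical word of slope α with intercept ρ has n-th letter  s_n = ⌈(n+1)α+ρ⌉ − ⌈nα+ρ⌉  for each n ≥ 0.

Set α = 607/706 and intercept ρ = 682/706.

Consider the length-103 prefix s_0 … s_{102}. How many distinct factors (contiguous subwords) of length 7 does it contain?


t_n = ⌈(n·607+682)/706⌉ for n = 0 … 103:
  n=0…9: ⌈682/706⌉=1 ⌈1289/706⌉=2 ⌈1896/706⌉=3 ⌈2503/706⌉=4 ⌈3110/706⌉=5 ⌈3717/706⌉=6 ⌈4324/706⌉=7 ⌈4931/706⌉=7 ⌈5538/706⌉=8 ⌈6145/706⌉=9
  n=10…19: ⌈6752/706⌉=10 ⌈7359/706⌉=11 ⌈7966/706⌉=12 ⌈8573/706⌉=13 ⌈9180/706⌉=14 ⌈9787/706⌉=14 ⌈10394/706⌉=15 ⌈11001/706⌉=16 ⌈11608/706⌉=17 ⌈12215/706⌉=18
  n=20…29: ⌈12822/706⌉=19 ⌈13429/706⌉=20 ⌈14036/706⌉=20 ⌈14643/706⌉=21 ⌈15250/706⌉=22 ⌈15857/706⌉=23 ⌈16464/706⌉=24 ⌈17071/706⌉=25 ⌈17678/706⌉=26 ⌈18285/706⌉=26
  n=30…39: ⌈18892/706⌉=27 ⌈19499/706⌉=28 ⌈20106/706⌉=29 ⌈20713/706⌉=30 ⌈21320/706⌉=31 ⌈21927/706⌉=32 ⌈22534/706⌉=32 ⌈23141/706⌉=33 ⌈23748/706⌉=34 ⌈24355/706⌉=35
  n=40…49: ⌈24962/706⌉=36 ⌈25569/706⌉=37 ⌈26176/706⌉=38 ⌈26783/706⌉=38 ⌈27390/706⌉=39 ⌈27997/706⌉=40 ⌈28604/706⌉=41 ⌈29211/706⌉=42 ⌈29818/706⌉=43 ⌈30425/706⌉=44
  n=50…59: ⌈31032/706⌉=44 ⌈31639/706⌉=45 ⌈32246/706⌉=46 ⌈32853/706⌉=47 ⌈33460/706⌉=48 ⌈34067/706⌉=49 ⌈34674/706⌉=50 ⌈35281/706⌉=50 ⌈35888/706⌉=51 ⌈36495/706⌉=52
  n=60…69: ⌈37102/706⌉=53 ⌈37709/706⌉=54 ⌈38316/706⌉=55 ⌈38923/706⌉=56 ⌈39530/706⌉=56 ⌈40137/706⌉=57 ⌈40744/706⌉=58 ⌈41351/706⌉=59 ⌈41958/706⌉=60 ⌈42565/706⌉=61
  n=70…79: ⌈43172/706⌉=62 ⌈43779/706⌉=63 ⌈44386/706⌉=63 ⌈44993/706⌉=64 ⌈45600/706⌉=65 ⌈46207/706⌉=66 ⌈46814/706⌉=67 ⌈47421/706⌉=68 ⌈48028/706⌉=69 ⌈48635/706⌉=69
  n=80…89: ⌈49242/706⌉=70 ⌈49849/706⌉=71 ⌈50456/706⌉=72 ⌈51063/706⌉=73 ⌈51670/706⌉=74 ⌈52277/706⌉=75 ⌈52884/706⌉=75 ⌈53491/706⌉=76 ⌈54098/706⌉=77 ⌈54705/706⌉=78
  n=90…99: ⌈55312/706⌉=79 ⌈55919/706⌉=80 ⌈56526/706⌉=81 ⌈57133/706⌉=81 ⌈57740/706⌉=82 ⌈58347/706⌉=83 ⌈58954/706⌉=84 ⌈59561/706⌉=85 ⌈60168/706⌉=86 ⌈60775/706⌉=87
  n=100…103: ⌈61382/706⌉=87 ⌈61989/706⌉=88 ⌈62596/706⌉=89 ⌈63203/706⌉=90
s_n = t_(n+1) − t_n for n = 0 … 102 gives
prefix = 1111110111111101111110111111011111101111110111111011111101111110111111101111110111111011111101111110111
slide a length-7 window over [0..6] … [96..102] (97 windows); first occurrence of each distinct factor:
  [  0..  6] 1111110
  [  1..  7] 1111101
  [  2..  8] 1111011
  [  3..  9] 1110111
  [  4.. 10] 1101111
  [  5.. 11] 1011111
  [  6.. 12] 0111111
  [  7.. 13] 1111111
  (the other 89 windows repeat one of these)
distinct factors: {0111111, 1011111, 1101111, 1110111, 1111011, 1111101, 1111110, 1111111}
count = 8  (Sturmian bound for length 7 is 8)

8


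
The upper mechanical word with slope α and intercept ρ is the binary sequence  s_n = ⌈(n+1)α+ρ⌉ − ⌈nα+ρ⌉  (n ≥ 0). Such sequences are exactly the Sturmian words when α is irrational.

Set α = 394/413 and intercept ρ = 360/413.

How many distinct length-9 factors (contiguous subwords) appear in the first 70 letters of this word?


10

t_n = ⌈(n·394+360)/413⌉ for n = 0 … 70:
  n=0…9: ⌈360/413⌉=1 ⌈754/413⌉=2 ⌈1148/413⌉=3 ⌈1542/413⌉=4 ⌈1936/413⌉=5 ⌈2330/413⌉=6 ⌈2724/413⌉=7 ⌈3118/413⌉=8 ⌈3512/413⌉=9 ⌈3906/413⌉=10
  n=10…19: ⌈4300/413⌉=11 ⌈4694/413⌉=12 ⌈5088/413⌉=13 ⌈5482/413⌉=14 ⌈5876/413⌉=15 ⌈6270/413⌉=16 ⌈6664/413⌉=17 ⌈7058/413⌉=18 ⌈7452/413⌉=19 ⌈7846/413⌉=19
  n=20…29: ⌈8240/413⌉=20 ⌈8634/413⌉=21 ⌈9028/413⌉=22 ⌈9422/413⌉=23 ⌈9816/413⌉=24 ⌈10210/413⌉=25 ⌈10604/413⌉=26 ⌈10998/413⌉=27 ⌈11392/413⌉=28 ⌈11786/413⌉=29
  n=30…39: ⌈12180/413⌉=30 ⌈12574/413⌉=31 ⌈12968/413⌉=32 ⌈13362/413⌉=33 ⌈13756/413⌉=34 ⌈14150/413⌉=35 ⌈14544/413⌉=36 ⌈14938/413⌉=37 ⌈15332/413⌉=38 ⌈15726/413⌉=39
  n=40…49: ⌈16120/413⌉=40 ⌈16514/413⌉=40 ⌈16908/413⌉=41 ⌈17302/413⌉=42 ⌈17696/413⌉=43 ⌈18090/413⌉=44 ⌈18484/413⌉=45 ⌈18878/413⌉=46 ⌈19272/413⌉=47 ⌈19666/413⌉=48
  n=50…59: ⌈20060/413⌉=49 ⌈20454/413⌉=50 ⌈20848/413⌉=51 ⌈21242/413⌉=52 ⌈21636/413⌉=53 ⌈22030/413⌉=54 ⌈22424/413⌉=55 ⌈22818/413⌉=56 ⌈23212/413⌉=57 ⌈23606/413⌉=58
  n=60…69: ⌈24000/413⌉=59 ⌈24394/413⌉=60 ⌈24788/413⌉=61 ⌈25182/413⌉=61 ⌈25576/413⌉=62 ⌈25970/413⌉=63 ⌈26364/413⌉=64 ⌈26758/413⌉=65 ⌈27152/413⌉=66 ⌈27546/413⌉=67
  n=70: ⌈27940/413⌉=68
s_n = t_(n+1) − t_n for n = 0 … 69 gives
prefix = 1111111111111111110111111111111111111111011111111111111111111101111111
slide a length-9 window over [0..8] … [61..69] (62 windows); first occurrence of each distinct factor:
  [  0..  8] 111111111
  [ 10.. 18] 111111110
  [ 11.. 19] 111111101
  [ 12.. 20] 111111011
  [ 13.. 21] 111110111
  [ 14.. 22] 111101111
  [ 15.. 23] 111011111
  [ 16.. 24] 110111111
  [ 17.. 25] 101111111
  [ 18.. 26] 011111111
  (the other 52 windows repeat one of these)
distinct factors: {011111111, 101111111, 110111111, 111011111, 111101111, 111110111, 111111011, 111111101, 111111110, 111111111}
count = 10  (Sturmian bound for length 9 is 10)


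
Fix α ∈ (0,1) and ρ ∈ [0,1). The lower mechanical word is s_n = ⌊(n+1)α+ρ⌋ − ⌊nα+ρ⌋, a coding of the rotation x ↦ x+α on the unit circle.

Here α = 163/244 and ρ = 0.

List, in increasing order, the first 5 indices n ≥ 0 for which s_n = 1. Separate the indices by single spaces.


n=0: ⌊163/244⌋−⌊0/244⌋ = 0−0 = 0
n=1: ⌊326/244⌋−⌊163/244⌋ = 1−0 = 1  ← one
n=2: ⌊489/244⌋−⌊326/244⌋ = 2−1 = 1  ← one
n=3: ⌊652/244⌋−⌊489/244⌋ = 2−2 = 0
n=4: ⌊815/244⌋−⌊652/244⌋ = 3−2 = 1  ← one
n=5: ⌊978/244⌋−⌊815/244⌋ = 4−3 = 1  ← one
n=6: ⌊1141/244⌋−⌊978/244⌋ = 4−4 = 0
n=7: ⌊1304/244⌋−⌊1141/244⌋ = 5−4 = 1  ← one
positions of the first 5 ones: 1 2 4 5 7

1 2 4 5 7


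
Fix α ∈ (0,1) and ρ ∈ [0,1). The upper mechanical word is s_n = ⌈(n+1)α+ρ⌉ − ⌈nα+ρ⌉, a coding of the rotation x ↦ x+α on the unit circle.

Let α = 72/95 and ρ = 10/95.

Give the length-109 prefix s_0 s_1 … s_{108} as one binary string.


0111011101110111011110111011101110111011101110111011110111011101110111011101110111101110111011101110111011101

n=0: ⌈(1·72+10)/95⌉ − ⌈(0·72+10)/95⌉ = ⌈82/95⌉ − ⌈10/95⌉ = 1 − 1 = 0
n=1: ⌈(2·72+10)/95⌉ − ⌈(1·72+10)/95⌉ = ⌈154/95⌉ − ⌈82/95⌉ = 2 − 1 = 1
n=2: ⌈(3·72+10)/95⌉ − ⌈(2·72+10)/95⌉ = ⌈226/95⌉ − ⌈154/95⌉ = 3 − 2 = 1
n=3: ⌈(4·72+10)/95⌉ − ⌈(3·72+10)/95⌉ = ⌈298/95⌉ − ⌈226/95⌉ = 4 − 3 = 1
n=4: ⌈(5·72+10)/95⌉ − ⌈(4·72+10)/95⌉ = ⌈370/95⌉ − ⌈298/95⌉ = 4 − 4 = 0
n=5: ⌈(6·72+10)/95⌉ − ⌈(5·72+10)/95⌉ = ⌈442/95⌉ − ⌈370/95⌉ = 5 − 4 = 1
n=6: ⌈(7·72+10)/95⌉ − ⌈(6·72+10)/95⌉ = ⌈514/95⌉ − ⌈442/95⌉ = 6 − 5 = 1
n=7: ⌈(8·72+10)/95⌉ − ⌈(7·72+10)/95⌉ = ⌈586/95⌉ − ⌈514/95⌉ = 7 − 6 = 1
n=8: ⌈(9·72+10)/95⌉ − ⌈(8·72+10)/95⌉ = ⌈658/95⌉ − ⌈586/95⌉ = 7 − 7 = 0
n=9: ⌈(10·72+10)/95⌉ − ⌈(9·72+10)/95⌉ = ⌈730/95⌉ − ⌈658/95⌉ = 8 − 7 = 1
n=10: ⌈(11·72+10)/95⌉ − ⌈(10·72+10)/95⌉ = ⌈802/95⌉ − ⌈730/95⌉ = 9 − 8 = 1
n=11: ⌈(12·72+10)/95⌉ − ⌈(11·72+10)/95⌉ = ⌈874/95⌉ − ⌈802/95⌉ = 10 − 9 = 1
n=12: ⌈(13·72+10)/95⌉ − ⌈(12·72+10)/95⌉ = ⌈946/95⌉ − ⌈874/95⌉ = 10 − 10 = 0
n=13: ⌈(14·72+10)/95⌉ − ⌈(13·72+10)/95⌉ = ⌈1018/95⌉ − ⌈946/95⌉ = 11 − 10 = 1
n=14: ⌈(15·72+10)/95⌉ − ⌈(14·72+10)/95⌉ = ⌈1090/95⌉ − ⌈1018/95⌉ = 12 − 11 = 1
n=15: ⌈(16·72+10)/95⌉ − ⌈(15·72+10)/95⌉ = ⌈1162/95⌉ − ⌈1090/95⌉ = 13 − 12 = 1
n=16: ⌈(17·72+10)/95⌉ − ⌈(16·72+10)/95⌉ = ⌈1234/95⌉ − ⌈1162/95⌉ = 13 − 13 = 0
n=17: ⌈(18·72+10)/95⌉ − ⌈(17·72+10)/95⌉ = ⌈1306/95⌉ − ⌈1234/95⌉ = 14 − 13 = 1
n=18: ⌈(19·72+10)/95⌉ − ⌈(18·72+10)/95⌉ = ⌈1378/95⌉ − ⌈1306/95⌉ = 15 − 14 = 1
n=19: ⌈(20·72+10)/95⌉ − ⌈(19·72+10)/95⌉ = ⌈1450/95⌉ − ⌈1378/95⌉ = 16 − 15 = 1
n=20: ⌈(21·72+10)/95⌉ − ⌈(20·72+10)/95⌉ = ⌈1522/95⌉ − ⌈1450/95⌉ = 17 − 16 = 1
n=21: ⌈(22·72+10)/95⌉ − ⌈(21·72+10)/95⌉ = ⌈1594/95⌉ − ⌈1522/95⌉ = 17 − 17 = 0
n=22: ⌈(23·72+10)/95⌉ − ⌈(22·72+10)/95⌉ = ⌈1666/95⌉ − ⌈1594/95⌉ = 18 − 17 = 1
n=23: ⌈(24·72+10)/95⌉ − ⌈(23·72+10)/95⌉ = ⌈1738/95⌉ − ⌈1666/95⌉ = 19 − 18 = 1
n=24: ⌈(25·72+10)/95⌉ − ⌈(24·72+10)/95⌉ = ⌈1810/95⌉ − ⌈1738/95⌉ = 20 − 19 = 1
n=25: ⌈(26·72+10)/95⌉ − ⌈(25·72+10)/95⌉ = ⌈1882/95⌉ − ⌈1810/95⌉ = 20 − 20 = 0
n=26: ⌈(27·72+10)/95⌉ − ⌈(26·72+10)/95⌉ = ⌈1954/95⌉ − ⌈1882/95⌉ = 21 − 20 = 1
n=27: ⌈(28·72+10)/95⌉ − ⌈(27·72+10)/95⌉ = ⌈2026/95⌉ − ⌈1954/95⌉ = 22 − 21 = 1
n=28: ⌈(29·72+10)/95⌉ − ⌈(28·72+10)/95⌉ = ⌈2098/95⌉ − ⌈2026/95⌉ = 23 − 22 = 1
n=29: ⌈(30·72+10)/95⌉ − ⌈(29·72+10)/95⌉ = ⌈2170/95⌉ − ⌈2098/95⌉ = 23 − 23 = 0
n=30: ⌈(31·72+10)/95⌉ − ⌈(30·72+10)/95⌉ = ⌈2242/95⌉ − ⌈2170/95⌉ = 24 − 23 = 1
n=31: ⌈(32·72+10)/95⌉ − ⌈(31·72+10)/95⌉ = ⌈2314/95⌉ − ⌈2242/95⌉ = 25 − 24 = 1
n=32: ⌈(33·72+10)/95⌉ − ⌈(32·72+10)/95⌉ = ⌈2386/95⌉ − ⌈2314/95⌉ = 26 − 25 = 1
n=33: ⌈(34·72+10)/95⌉ − ⌈(33·72+10)/95⌉ = ⌈2458/95⌉ − ⌈2386/95⌉ = 26 − 26 = 0
n=34: ⌈(35·72+10)/95⌉ − ⌈(34·72+10)/95⌉ = ⌈2530/95⌉ − ⌈2458/95⌉ = 27 − 26 = 1
n=35: ⌈(36·72+10)/95⌉ − ⌈(35·72+10)/95⌉ = ⌈2602/95⌉ − ⌈2530/95⌉ = 28 − 27 = 1
n=36: ⌈(37·72+10)/95⌉ − ⌈(36·72+10)/95⌉ = ⌈2674/95⌉ − ⌈2602/95⌉ = 29 − 28 = 1
n=37: ⌈(38·72+10)/95⌉ − ⌈(37·72+10)/95⌉ = ⌈2746/95⌉ − ⌈2674/95⌉ = 29 − 29 = 0
n=38: ⌈(39·72+10)/95⌉ − ⌈(38·72+10)/95⌉ = ⌈2818/95⌉ − ⌈2746/95⌉ = 30 − 29 = 1
n=39: ⌈(40·72+10)/95⌉ − ⌈(39·72+10)/95⌉ = ⌈2890/95⌉ − ⌈2818/95⌉ = 31 − 30 = 1
n=40: ⌈(41·72+10)/95⌉ − ⌈(40·72+10)/95⌉ = ⌈2962/95⌉ − ⌈2890/95⌉ = 32 − 31 = 1
n=41: ⌈(42·72+10)/95⌉ − ⌈(41·72+10)/95⌉ = ⌈3034/95⌉ − ⌈2962/95⌉ = 32 − 32 = 0
n=42: ⌈(43·72+10)/95⌉ − ⌈(42·72+10)/95⌉ = ⌈3106/95⌉ − ⌈3034/95⌉ = 33 − 32 = 1
n=43: ⌈(44·72+10)/95⌉ − ⌈(43·72+10)/95⌉ = ⌈3178/95⌉ − ⌈3106/95⌉ = 34 − 33 = 1
n=44: ⌈(45·72+10)/95⌉ − ⌈(44·72+10)/95⌉ = ⌈3250/95⌉ − ⌈3178/95⌉ = 35 − 34 = 1
n=45: ⌈(46·72+10)/95⌉ − ⌈(45·72+10)/95⌉ = ⌈3322/95⌉ − ⌈3250/95⌉ = 35 − 35 = 0
n=46: ⌈(47·72+10)/95⌉ − ⌈(46·72+10)/95⌉ = ⌈3394/95⌉ − ⌈3322/95⌉ = 36 − 35 = 1
n=47: ⌈(48·72+10)/95⌉ − ⌈(47·72+10)/95⌉ = ⌈3466/95⌉ − ⌈3394/95⌉ = 37 − 36 = 1
n=48: ⌈(49·72+10)/95⌉ − ⌈(48·72+10)/95⌉ = ⌈3538/95⌉ − ⌈3466/95⌉ = 38 − 37 = 1
n=49: ⌈(50·72+10)/95⌉ − ⌈(49·72+10)/95⌉ = ⌈3610/95⌉ − ⌈3538/95⌉ = 38 − 38 = 0
n=50: ⌈(51·72+10)/95⌉ − ⌈(50·72+10)/95⌉ = ⌈3682/95⌉ − ⌈3610/95⌉ = 39 − 38 = 1
n=51: ⌈(52·72+10)/95⌉ − ⌈(51·72+10)/95⌉ = ⌈3754/95⌉ − ⌈3682/95⌉ = 40 − 39 = 1
n=52: ⌈(53·72+10)/95⌉ − ⌈(52·72+10)/95⌉ = ⌈3826/95⌉ − ⌈3754/95⌉ = 41 − 40 = 1
n=53: ⌈(54·72+10)/95⌉ − ⌈(53·72+10)/95⌉ = ⌈3898/95⌉ − ⌈3826/95⌉ = 42 − 41 = 1
n=54: ⌈(55·72+10)/95⌉ − ⌈(54·72+10)/95⌉ = ⌈3970/95⌉ − ⌈3898/95⌉ = 42 − 42 = 0
n=55: ⌈(56·72+10)/95⌉ − ⌈(55·72+10)/95⌉ = ⌈4042/95⌉ − ⌈3970/95⌉ = 43 − 42 = 1
n=56: ⌈(57·72+10)/95⌉ − ⌈(56·72+10)/95⌉ = ⌈4114/95⌉ − ⌈4042/95⌉ = 44 − 43 = 1
n=57: ⌈(58·72+10)/95⌉ − ⌈(57·72+10)/95⌉ = ⌈4186/95⌉ − ⌈4114/95⌉ = 45 − 44 = 1
n=58: ⌈(59·72+10)/95⌉ − ⌈(58·72+10)/95⌉ = ⌈4258/95⌉ − ⌈4186/95⌉ = 45 − 45 = 0
n=59: ⌈(60·72+10)/95⌉ − ⌈(59·72+10)/95⌉ = ⌈4330/95⌉ − ⌈4258/95⌉ = 46 − 45 = 1
n=60: ⌈(61·72+10)/95⌉ − ⌈(60·72+10)/95⌉ = ⌈4402/95⌉ − ⌈4330/95⌉ = 47 − 46 = 1
n=61: ⌈(62·72+10)/95⌉ − ⌈(61·72+10)/95⌉ = ⌈4474/95⌉ − ⌈4402/95⌉ = 48 − 47 = 1
n=62: ⌈(63·72+10)/95⌉ − ⌈(62·72+10)/95⌉ = ⌈4546/95⌉ − ⌈4474/95⌉ = 48 − 48 = 0
n=63: ⌈(64·72+10)/95⌉ − ⌈(63·72+10)/95⌉ = ⌈4618/95⌉ − ⌈4546/95⌉ = 49 − 48 = 1
n=64: ⌈(65·72+10)/95⌉ − ⌈(64·72+10)/95⌉ = ⌈4690/95⌉ − ⌈4618/95⌉ = 50 − 49 = 1
n=65: ⌈(66·72+10)/95⌉ − ⌈(65·72+10)/95⌉ = ⌈4762/95⌉ − ⌈4690/95⌉ = 51 − 50 = 1
n=66: ⌈(67·72+10)/95⌉ − ⌈(66·72+10)/95⌉ = ⌈4834/95⌉ − ⌈4762/95⌉ = 51 − 51 = 0
n=67: ⌈(68·72+10)/95⌉ − ⌈(67·72+10)/95⌉ = ⌈4906/95⌉ − ⌈4834/95⌉ = 52 − 51 = 1
n=68: ⌈(69·72+10)/95⌉ − ⌈(68·72+10)/95⌉ = ⌈4978/95⌉ − ⌈4906/95⌉ = 53 − 52 = 1
n=69: ⌈(70·72+10)/95⌉ − ⌈(69·72+10)/95⌉ = ⌈5050/95⌉ − ⌈4978/95⌉ = 54 − 53 = 1
n=70: ⌈(71·72+10)/95⌉ − ⌈(70·72+10)/95⌉ = ⌈5122/95⌉ − ⌈5050/95⌉ = 54 − 54 = 0
n=71: ⌈(72·72+10)/95⌉ − ⌈(71·72+10)/95⌉ = ⌈5194/95⌉ − ⌈5122/95⌉ = 55 − 54 = 1
n=72: ⌈(73·72+10)/95⌉ − ⌈(72·72+10)/95⌉ = ⌈5266/95⌉ − ⌈5194/95⌉ = 56 − 55 = 1
n=73: ⌈(74·72+10)/95⌉ − ⌈(73·72+10)/95⌉ = ⌈5338/95⌉ − ⌈5266/95⌉ = 57 − 56 = 1
n=74: ⌈(75·72+10)/95⌉ − ⌈(74·72+10)/95⌉ = ⌈5410/95⌉ − ⌈5338/95⌉ = 57 − 57 = 0
n=75: ⌈(76·72+10)/95⌉ − ⌈(75·72+10)/95⌉ = ⌈5482/95⌉ − ⌈5410/95⌉ = 58 − 57 = 1
n=76: ⌈(77·72+10)/95⌉ − ⌈(76·72+10)/95⌉ = ⌈5554/95⌉ − ⌈5482/95⌉ = 59 − 58 = 1
n=77: ⌈(78·72+10)/95⌉ − ⌈(77·72+10)/95⌉ = ⌈5626/95⌉ − ⌈5554/95⌉ = 60 − 59 = 1
n=78: ⌈(79·72+10)/95⌉ − ⌈(78·72+10)/95⌉ = ⌈5698/95⌉ − ⌈5626/95⌉ = 60 − 60 = 0
n=79: ⌈(80·72+10)/95⌉ − ⌈(79·72+10)/95⌉ = ⌈5770/95⌉ − ⌈5698/95⌉ = 61 − 60 = 1
n=80: ⌈(81·72+10)/95⌉ − ⌈(80·72+10)/95⌉ = ⌈5842/95⌉ − ⌈5770/95⌉ = 62 − 61 = 1
n=81: ⌈(82·72+10)/95⌉ − ⌈(81·72+10)/95⌉ = ⌈5914/95⌉ − ⌈5842/95⌉ = 63 − 62 = 1
n=82: ⌈(83·72+10)/95⌉ − ⌈(82·72+10)/95⌉ = ⌈5986/95⌉ − ⌈5914/95⌉ = 64 − 63 = 1
n=83: ⌈(84·72+10)/95⌉ − ⌈(83·72+10)/95⌉ = ⌈6058/95⌉ − ⌈5986/95⌉ = 64 − 64 = 0
n=84: ⌈(85·72+10)/95⌉ − ⌈(84·72+10)/95⌉ = ⌈6130/95⌉ − ⌈6058/95⌉ = 65 − 64 = 1
n=85: ⌈(86·72+10)/95⌉ − ⌈(85·72+10)/95⌉ = ⌈6202/95⌉ − ⌈6130/95⌉ = 66 − 65 = 1
n=86: ⌈(87·72+10)/95⌉ − ⌈(86·72+10)/95⌉ = ⌈6274/95⌉ − ⌈6202/95⌉ = 67 − 66 = 1
n=87: ⌈(88·72+10)/95⌉ − ⌈(87·72+10)/95⌉ = ⌈6346/95⌉ − ⌈6274/95⌉ = 67 − 67 = 0
n=88: ⌈(89·72+10)/95⌉ − ⌈(88·72+10)/95⌉ = ⌈6418/95⌉ − ⌈6346/95⌉ = 68 − 67 = 1
n=89: ⌈(90·72+10)/95⌉ − ⌈(89·72+10)/95⌉ = ⌈6490/95⌉ − ⌈6418/95⌉ = 69 − 68 = 1
n=90: ⌈(91·72+10)/95⌉ − ⌈(90·72+10)/95⌉ = ⌈6562/95⌉ − ⌈6490/95⌉ = 70 − 69 = 1
n=91: ⌈(92·72+10)/95⌉ − ⌈(91·72+10)/95⌉ = ⌈6634/95⌉ − ⌈6562/95⌉ = 70 − 70 = 0
n=92: ⌈(93·72+10)/95⌉ − ⌈(92·72+10)/95⌉ = ⌈6706/95⌉ − ⌈6634/95⌉ = 71 − 70 = 1
n=93: ⌈(94·72+10)/95⌉ − ⌈(93·72+10)/95⌉ = ⌈6778/95⌉ − ⌈6706/95⌉ = 72 − 71 = 1
n=94: ⌈(95·72+10)/95⌉ − ⌈(94·72+10)/95⌉ = ⌈6850/95⌉ − ⌈6778/95⌉ = 73 − 72 = 1
n=95: ⌈(96·72+10)/95⌉ − ⌈(95·72+10)/95⌉ = ⌈6922/95⌉ − ⌈6850/95⌉ = 73 − 73 = 0
n=96: ⌈(97·72+10)/95⌉ − ⌈(96·72+10)/95⌉ = ⌈6994/95⌉ − ⌈6922/95⌉ = 74 − 73 = 1
n=97: ⌈(98·72+10)/95⌉ − ⌈(97·72+10)/95⌉ = ⌈7066/95⌉ − ⌈6994/95⌉ = 75 − 74 = 1
n=98: ⌈(99·72+10)/95⌉ − ⌈(98·72+10)/95⌉ = ⌈7138/95⌉ − ⌈7066/95⌉ = 76 − 75 = 1
n=99: ⌈(100·72+10)/95⌉ − ⌈(99·72+10)/95⌉ = ⌈7210/95⌉ − ⌈7138/95⌉ = 76 − 76 = 0
n=100: ⌈(101·72+10)/95⌉ − ⌈(100·72+10)/95⌉ = ⌈7282/95⌉ − ⌈7210/95⌉ = 77 − 76 = 1
n=101: ⌈(102·72+10)/95⌉ − ⌈(101·72+10)/95⌉ = ⌈7354/95⌉ − ⌈7282/95⌉ = 78 − 77 = 1
n=102: ⌈(103·72+10)/95⌉ − ⌈(102·72+10)/95⌉ = ⌈7426/95⌉ − ⌈7354/95⌉ = 79 − 78 = 1
n=103: ⌈(104·72+10)/95⌉ − ⌈(103·72+10)/95⌉ = ⌈7498/95⌉ − ⌈7426/95⌉ = 79 − 79 = 0
n=104: ⌈(105·72+10)/95⌉ − ⌈(104·72+10)/95⌉ = ⌈7570/95⌉ − ⌈7498/95⌉ = 80 − 79 = 1
n=105: ⌈(106·72+10)/95⌉ − ⌈(105·72+10)/95⌉ = ⌈7642/95⌉ − ⌈7570/95⌉ = 81 − 80 = 1
n=106: ⌈(107·72+10)/95⌉ − ⌈(106·72+10)/95⌉ = ⌈7714/95⌉ − ⌈7642/95⌉ = 82 − 81 = 1
n=107: ⌈(108·72+10)/95⌉ − ⌈(107·72+10)/95⌉ = ⌈7786/95⌉ − ⌈7714/95⌉ = 82 − 82 = 0
n=108: ⌈(109·72+10)/95⌉ − ⌈(108·72+10)/95⌉ = ⌈7858/95⌉ − ⌈7786/95⌉ = 83 − 82 = 1


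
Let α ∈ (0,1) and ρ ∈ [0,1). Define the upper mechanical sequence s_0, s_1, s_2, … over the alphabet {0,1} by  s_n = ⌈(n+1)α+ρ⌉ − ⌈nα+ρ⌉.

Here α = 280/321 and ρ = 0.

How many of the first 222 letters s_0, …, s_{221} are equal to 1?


194

#1s = Σ_{n=0}^{221} s_n = Σ_{n=0}^{221} (⌈(n+1)α+ρ⌉ − ⌈nα+ρ⌉)
the sum telescopes: every ⌈nα+ρ⌉ with 0 < n < 222 appears once with + and once with −, leaving ⌈222α+ρ⌉ − ⌈0·α+ρ⌉
222α + ρ = (222·280) / 321 = 62160/321
ρ = 0/321
⌈62160/321⌉ = 194,  ⌈0/321⌉ = 0
#1s = 194 − 0 = 194


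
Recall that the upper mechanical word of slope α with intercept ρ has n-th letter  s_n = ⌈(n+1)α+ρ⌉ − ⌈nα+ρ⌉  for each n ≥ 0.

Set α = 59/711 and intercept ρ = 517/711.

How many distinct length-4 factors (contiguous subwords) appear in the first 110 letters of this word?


5

t_n = ⌈(n·59+517)/711⌉ for n = 0 … 110:
  n=0…9: ⌈517/711⌉=1 ⌈576/711⌉=1 ⌈635/711⌉=1 ⌈694/711⌉=1 ⌈753/711⌉=2 ⌈812/711⌉=2 ⌈871/711⌉=2 ⌈930/711⌉=2 ⌈989/711⌉=2 ⌈1048/711⌉=2
  n=10…19: ⌈1107/711⌉=2 ⌈1166/711⌉=2 ⌈1225/711⌉=2 ⌈1284/711⌉=2 ⌈1343/711⌉=2 ⌈1402/711⌉=2 ⌈1461/711⌉=3 ⌈1520/711⌉=3 ⌈1579/711⌉=3 ⌈1638/711⌉=3
  n=20…29: ⌈1697/711⌉=3 ⌈1756/711⌉=3 ⌈1815/711⌉=3 ⌈1874/711⌉=3 ⌈1933/711⌉=3 ⌈1992/711⌉=3 ⌈2051/711⌉=3 ⌈2110/711⌉=3 ⌈2169/711⌉=4 ⌈2228/711⌉=4
  n=30…39: ⌈2287/711⌉=4 ⌈2346/711⌉=4 ⌈2405/711⌉=4 ⌈2464/711⌉=4 ⌈2523/711⌉=4 ⌈2582/711⌉=4 ⌈2641/711⌉=4 ⌈2700/711⌉=4 ⌈2759/711⌉=4 ⌈2818/711⌉=4
  n=40…49: ⌈2877/711⌉=5 ⌈2936/711⌉=5 ⌈2995/711⌉=5 ⌈3054/711⌉=5 ⌈3113/711⌉=5 ⌈3172/711⌉=5 ⌈3231/711⌉=5 ⌈3290/711⌉=5 ⌈3349/711⌉=5 ⌈3408/711⌉=5
  n=50…59: ⌈3467/711⌉=5 ⌈3526/711⌉=5 ⌈3585/711⌉=6 ⌈3644/711⌉=6 ⌈3703/711⌉=6 ⌈3762/711⌉=6 ⌈3821/711⌉=6 ⌈3880/711⌉=6 ⌈3939/711⌉=6 ⌈3998/711⌉=6
  n=60…69: ⌈4057/711⌉=6 ⌈4116/711⌉=6 ⌈4175/711⌉=6 ⌈4234/711⌉=6 ⌈4293/711⌉=7 ⌈4352/711⌉=7 ⌈4411/711⌉=7 ⌈4470/711⌉=7 ⌈4529/711⌉=7 ⌈4588/711⌉=7
  n=70…79: ⌈4647/711⌉=7 ⌈4706/711⌉=7 ⌈4765/711⌉=7 ⌈4824/711⌉=7 ⌈4883/711⌉=7 ⌈4942/711⌉=7 ⌈5001/711⌉=8 ⌈5060/711⌉=8 ⌈5119/711⌉=8 ⌈5178/711⌉=8
  n=80…89: ⌈5237/711⌉=8 ⌈5296/711⌉=8 ⌈5355/711⌉=8 ⌈5414/711⌉=8 ⌈5473/711⌉=8 ⌈5532/711⌉=8 ⌈5591/711⌉=8 ⌈5650/711⌉=8 ⌈5709/711⌉=9 ⌈5768/711⌉=9
  n=90…99: ⌈5827/711⌉=9 ⌈5886/711⌉=9 ⌈5945/711⌉=9 ⌈6004/711⌉=9 ⌈6063/711⌉=9 ⌈6122/711⌉=9 ⌈6181/711⌉=9 ⌈6240/711⌉=9 ⌈6299/711⌉=9 ⌈6358/711⌉=9
  n=100…109: ⌈6417/711⌉=10 ⌈6476/711⌉=10 ⌈6535/711⌉=10 ⌈6594/711⌉=10 ⌈6653/711⌉=10 ⌈6712/711⌉=10 ⌈6771/711⌉=10 ⌈6830/711⌉=10 ⌈6889/711⌉=10 ⌈6948/711⌉=10
  n=110: ⌈7007/711⌉=10
s_n = t_(n+1) − t_n for n = 0 … 109 gives
prefix = 00010000000000010000000000010000000000010000000000010000000000010000000000010000000000010000000000010000000000
slide a length-4 window over [0..3] … [106..109] (107 windows); first occurrence of each distinct factor:
  [  0..  3] 0001
  [  1..  4] 0010
  [  2..  5] 0100
  [  3..  6] 1000
  [  4..  7] 0000
  (the other 102 windows repeat one of these)
distinct factors: {0000, 0001, 0010, 0100, 1000}
count = 5  (Sturmian bound for length 4 is 5)


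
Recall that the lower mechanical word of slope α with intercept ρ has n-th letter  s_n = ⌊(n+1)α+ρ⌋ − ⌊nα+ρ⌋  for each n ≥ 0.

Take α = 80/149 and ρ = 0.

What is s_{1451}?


0

(n+1)α + ρ = (1452·80) / 149 = 116160/149
nα + ρ     = (1451·80) / 149 = 116080/149
⌊116160/149⌋ = 779,  ⌊116080/149⌋ = 779
s_{1451} = 779 − 779 = 0


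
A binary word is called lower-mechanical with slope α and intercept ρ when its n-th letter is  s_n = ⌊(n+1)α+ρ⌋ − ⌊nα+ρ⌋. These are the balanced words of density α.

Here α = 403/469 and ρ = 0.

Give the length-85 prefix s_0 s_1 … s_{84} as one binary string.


0111111011111101111110111111011111101111110111111011111101111110111111101111110111111

n=0: ⌊(1·403)/469⌋ − ⌊(0·403)/469⌋ = ⌊403/469⌋ − ⌊0/469⌋ = 0 − 0 = 0
n=1: ⌊(2·403)/469⌋ − ⌊(1·403)/469⌋ = ⌊806/469⌋ − ⌊403/469⌋ = 1 − 0 = 1
n=2: ⌊(3·403)/469⌋ − ⌊(2·403)/469⌋ = ⌊1209/469⌋ − ⌊806/469⌋ = 2 − 1 = 1
n=3: ⌊(4·403)/469⌋ − ⌊(3·403)/469⌋ = ⌊1612/469⌋ − ⌊1209/469⌋ = 3 − 2 = 1
n=4: ⌊(5·403)/469⌋ − ⌊(4·403)/469⌋ = ⌊2015/469⌋ − ⌊1612/469⌋ = 4 − 3 = 1
n=5: ⌊(6·403)/469⌋ − ⌊(5·403)/469⌋ = ⌊2418/469⌋ − ⌊2015/469⌋ = 5 − 4 = 1
n=6: ⌊(7·403)/469⌋ − ⌊(6·403)/469⌋ = ⌊2821/469⌋ − ⌊2418/469⌋ = 6 − 5 = 1
n=7: ⌊(8·403)/469⌋ − ⌊(7·403)/469⌋ = ⌊3224/469⌋ − ⌊2821/469⌋ = 6 − 6 = 0
n=8: ⌊(9·403)/469⌋ − ⌊(8·403)/469⌋ = ⌊3627/469⌋ − ⌊3224/469⌋ = 7 − 6 = 1
n=9: ⌊(10·403)/469⌋ − ⌊(9·403)/469⌋ = ⌊4030/469⌋ − ⌊3627/469⌋ = 8 − 7 = 1
n=10: ⌊(11·403)/469⌋ − ⌊(10·403)/469⌋ = ⌊4433/469⌋ − ⌊4030/469⌋ = 9 − 8 = 1
n=11: ⌊(12·403)/469⌋ − ⌊(11·403)/469⌋ = ⌊4836/469⌋ − ⌊4433/469⌋ = 10 − 9 = 1
n=12: ⌊(13·403)/469⌋ − ⌊(12·403)/469⌋ = ⌊5239/469⌋ − ⌊4836/469⌋ = 11 − 10 = 1
n=13: ⌊(14·403)/469⌋ − ⌊(13·403)/469⌋ = ⌊5642/469⌋ − ⌊5239/469⌋ = 12 − 11 = 1
n=14: ⌊(15·403)/469⌋ − ⌊(14·403)/469⌋ = ⌊6045/469⌋ − ⌊5642/469⌋ = 12 − 12 = 0
n=15: ⌊(16·403)/469⌋ − ⌊(15·403)/469⌋ = ⌊6448/469⌋ − ⌊6045/469⌋ = 13 − 12 = 1
n=16: ⌊(17·403)/469⌋ − ⌊(16·403)/469⌋ = ⌊6851/469⌋ − ⌊6448/469⌋ = 14 − 13 = 1
n=17: ⌊(18·403)/469⌋ − ⌊(17·403)/469⌋ = ⌊7254/469⌋ − ⌊6851/469⌋ = 15 − 14 = 1
n=18: ⌊(19·403)/469⌋ − ⌊(18·403)/469⌋ = ⌊7657/469⌋ − ⌊7254/469⌋ = 16 − 15 = 1
n=19: ⌊(20·403)/469⌋ − ⌊(19·403)/469⌋ = ⌊8060/469⌋ − ⌊7657/469⌋ = 17 − 16 = 1
n=20: ⌊(21·403)/469⌋ − ⌊(20·403)/469⌋ = ⌊8463/469⌋ − ⌊8060/469⌋ = 18 − 17 = 1
n=21: ⌊(22·403)/469⌋ − ⌊(21·403)/469⌋ = ⌊8866/469⌋ − ⌊8463/469⌋ = 18 − 18 = 0
n=22: ⌊(23·403)/469⌋ − ⌊(22·403)/469⌋ = ⌊9269/469⌋ − ⌊8866/469⌋ = 19 − 18 = 1
n=23: ⌊(24·403)/469⌋ − ⌊(23·403)/469⌋ = ⌊9672/469⌋ − ⌊9269/469⌋ = 20 − 19 = 1
n=24: ⌊(25·403)/469⌋ − ⌊(24·403)/469⌋ = ⌊10075/469⌋ − ⌊9672/469⌋ = 21 − 20 = 1
n=25: ⌊(26·403)/469⌋ − ⌊(25·403)/469⌋ = ⌊10478/469⌋ − ⌊10075/469⌋ = 22 − 21 = 1
n=26: ⌊(27·403)/469⌋ − ⌊(26·403)/469⌋ = ⌊10881/469⌋ − ⌊10478/469⌋ = 23 − 22 = 1
n=27: ⌊(28·403)/469⌋ − ⌊(27·403)/469⌋ = ⌊11284/469⌋ − ⌊10881/469⌋ = 24 − 23 = 1
n=28: ⌊(29·403)/469⌋ − ⌊(28·403)/469⌋ = ⌊11687/469⌋ − ⌊11284/469⌋ = 24 − 24 = 0
n=29: ⌊(30·403)/469⌋ − ⌊(29·403)/469⌋ = ⌊12090/469⌋ − ⌊11687/469⌋ = 25 − 24 = 1
n=30: ⌊(31·403)/469⌋ − ⌊(30·403)/469⌋ = ⌊12493/469⌋ − ⌊12090/469⌋ = 26 − 25 = 1
n=31: ⌊(32·403)/469⌋ − ⌊(31·403)/469⌋ = ⌊12896/469⌋ − ⌊12493/469⌋ = 27 − 26 = 1
n=32: ⌊(33·403)/469⌋ − ⌊(32·403)/469⌋ = ⌊13299/469⌋ − ⌊12896/469⌋ = 28 − 27 = 1
n=33: ⌊(34·403)/469⌋ − ⌊(33·403)/469⌋ = ⌊13702/469⌋ − ⌊13299/469⌋ = 29 − 28 = 1
n=34: ⌊(35·403)/469⌋ − ⌊(34·403)/469⌋ = ⌊14105/469⌋ − ⌊13702/469⌋ = 30 − 29 = 1
n=35: ⌊(36·403)/469⌋ − ⌊(35·403)/469⌋ = ⌊14508/469⌋ − ⌊14105/469⌋ = 30 − 30 = 0
n=36: ⌊(37·403)/469⌋ − ⌊(36·403)/469⌋ = ⌊14911/469⌋ − ⌊14508/469⌋ = 31 − 30 = 1
n=37: ⌊(38·403)/469⌋ − ⌊(37·403)/469⌋ = ⌊15314/469⌋ − ⌊14911/469⌋ = 32 − 31 = 1
n=38: ⌊(39·403)/469⌋ − ⌊(38·403)/469⌋ = ⌊15717/469⌋ − ⌊15314/469⌋ = 33 − 32 = 1
n=39: ⌊(40·403)/469⌋ − ⌊(39·403)/469⌋ = ⌊16120/469⌋ − ⌊15717/469⌋ = 34 − 33 = 1
n=40: ⌊(41·403)/469⌋ − ⌊(40·403)/469⌋ = ⌊16523/469⌋ − ⌊16120/469⌋ = 35 − 34 = 1
n=41: ⌊(42·403)/469⌋ − ⌊(41·403)/469⌋ = ⌊16926/469⌋ − ⌊16523/469⌋ = 36 − 35 = 1
n=42: ⌊(43·403)/469⌋ − ⌊(42·403)/469⌋ = ⌊17329/469⌋ − ⌊16926/469⌋ = 36 − 36 = 0
n=43: ⌊(44·403)/469⌋ − ⌊(43·403)/469⌋ = ⌊17732/469⌋ − ⌊17329/469⌋ = 37 − 36 = 1
n=44: ⌊(45·403)/469⌋ − ⌊(44·403)/469⌋ = ⌊18135/469⌋ − ⌊17732/469⌋ = 38 − 37 = 1
n=45: ⌊(46·403)/469⌋ − ⌊(45·403)/469⌋ = ⌊18538/469⌋ − ⌊18135/469⌋ = 39 − 38 = 1
n=46: ⌊(47·403)/469⌋ − ⌊(46·403)/469⌋ = ⌊18941/469⌋ − ⌊18538/469⌋ = 40 − 39 = 1
n=47: ⌊(48·403)/469⌋ − ⌊(47·403)/469⌋ = ⌊19344/469⌋ − ⌊18941/469⌋ = 41 − 40 = 1
n=48: ⌊(49·403)/469⌋ − ⌊(48·403)/469⌋ = ⌊19747/469⌋ − ⌊19344/469⌋ = 42 − 41 = 1
n=49: ⌊(50·403)/469⌋ − ⌊(49·403)/469⌋ = ⌊20150/469⌋ − ⌊19747/469⌋ = 42 − 42 = 0
n=50: ⌊(51·403)/469⌋ − ⌊(50·403)/469⌋ = ⌊20553/469⌋ − ⌊20150/469⌋ = 43 − 42 = 1
n=51: ⌊(52·403)/469⌋ − ⌊(51·403)/469⌋ = ⌊20956/469⌋ − ⌊20553/469⌋ = 44 − 43 = 1
n=52: ⌊(53·403)/469⌋ − ⌊(52·403)/469⌋ = ⌊21359/469⌋ − ⌊20956/469⌋ = 45 − 44 = 1
n=53: ⌊(54·403)/469⌋ − ⌊(53·403)/469⌋ = ⌊21762/469⌋ − ⌊21359/469⌋ = 46 − 45 = 1
n=54: ⌊(55·403)/469⌋ − ⌊(54·403)/469⌋ = ⌊22165/469⌋ − ⌊21762/469⌋ = 47 − 46 = 1
n=55: ⌊(56·403)/469⌋ − ⌊(55·403)/469⌋ = ⌊22568/469⌋ − ⌊22165/469⌋ = 48 − 47 = 1
n=56: ⌊(57·403)/469⌋ − ⌊(56·403)/469⌋ = ⌊22971/469⌋ − ⌊22568/469⌋ = 48 − 48 = 0
n=57: ⌊(58·403)/469⌋ − ⌊(57·403)/469⌋ = ⌊23374/469⌋ − ⌊22971/469⌋ = 49 − 48 = 1
n=58: ⌊(59·403)/469⌋ − ⌊(58·403)/469⌋ = ⌊23777/469⌋ − ⌊23374/469⌋ = 50 − 49 = 1
n=59: ⌊(60·403)/469⌋ − ⌊(59·403)/469⌋ = ⌊24180/469⌋ − ⌊23777/469⌋ = 51 − 50 = 1
n=60: ⌊(61·403)/469⌋ − ⌊(60·403)/469⌋ = ⌊24583/469⌋ − ⌊24180/469⌋ = 52 − 51 = 1
n=61: ⌊(62·403)/469⌋ − ⌊(61·403)/469⌋ = ⌊24986/469⌋ − ⌊24583/469⌋ = 53 − 52 = 1
n=62: ⌊(63·403)/469⌋ − ⌊(62·403)/469⌋ = ⌊25389/469⌋ − ⌊24986/469⌋ = 54 − 53 = 1
n=63: ⌊(64·403)/469⌋ − ⌊(63·403)/469⌋ = ⌊25792/469⌋ − ⌊25389/469⌋ = 54 − 54 = 0
n=64: ⌊(65·403)/469⌋ − ⌊(64·403)/469⌋ = ⌊26195/469⌋ − ⌊25792/469⌋ = 55 − 54 = 1
n=65: ⌊(66·403)/469⌋ − ⌊(65·403)/469⌋ = ⌊26598/469⌋ − ⌊26195/469⌋ = 56 − 55 = 1
n=66: ⌊(67·403)/469⌋ − ⌊(66·403)/469⌋ = ⌊27001/469⌋ − ⌊26598/469⌋ = 57 − 56 = 1
n=67: ⌊(68·403)/469⌋ − ⌊(67·403)/469⌋ = ⌊27404/469⌋ − ⌊27001/469⌋ = 58 − 57 = 1
n=68: ⌊(69·403)/469⌋ − ⌊(68·403)/469⌋ = ⌊27807/469⌋ − ⌊27404/469⌋ = 59 − 58 = 1
n=69: ⌊(70·403)/469⌋ − ⌊(69·403)/469⌋ = ⌊28210/469⌋ − ⌊27807/469⌋ = 60 − 59 = 1
n=70: ⌊(71·403)/469⌋ − ⌊(70·403)/469⌋ = ⌊28613/469⌋ − ⌊28210/469⌋ = 61 − 60 = 1
n=71: ⌊(72·403)/469⌋ − ⌊(71·403)/469⌋ = ⌊29016/469⌋ − ⌊28613/469⌋ = 61 − 61 = 0
n=72: ⌊(73·403)/469⌋ − ⌊(72·403)/469⌋ = ⌊29419/469⌋ − ⌊29016/469⌋ = 62 − 61 = 1
n=73: ⌊(74·403)/469⌋ − ⌊(73·403)/469⌋ = ⌊29822/469⌋ − ⌊29419/469⌋ = 63 − 62 = 1
n=74: ⌊(75·403)/469⌋ − ⌊(74·403)/469⌋ = ⌊30225/469⌋ − ⌊29822/469⌋ = 64 − 63 = 1
n=75: ⌊(76·403)/469⌋ − ⌊(75·403)/469⌋ = ⌊30628/469⌋ − ⌊30225/469⌋ = 65 − 64 = 1
n=76: ⌊(77·403)/469⌋ − ⌊(76·403)/469⌋ = ⌊31031/469⌋ − ⌊30628/469⌋ = 66 − 65 = 1
n=77: ⌊(78·403)/469⌋ − ⌊(77·403)/469⌋ = ⌊31434/469⌋ − ⌊31031/469⌋ = 67 − 66 = 1
n=78: ⌊(79·403)/469⌋ − ⌊(78·403)/469⌋ = ⌊31837/469⌋ − ⌊31434/469⌋ = 67 − 67 = 0
n=79: ⌊(80·403)/469⌋ − ⌊(79·403)/469⌋ = ⌊32240/469⌋ − ⌊31837/469⌋ = 68 − 67 = 1
n=80: ⌊(81·403)/469⌋ − ⌊(80·403)/469⌋ = ⌊32643/469⌋ − ⌊32240/469⌋ = 69 − 68 = 1
n=81: ⌊(82·403)/469⌋ − ⌊(81·403)/469⌋ = ⌊33046/469⌋ − ⌊32643/469⌋ = 70 − 69 = 1
n=82: ⌊(83·403)/469⌋ − ⌊(82·403)/469⌋ = ⌊33449/469⌋ − ⌊33046/469⌋ = 71 − 70 = 1
n=83: ⌊(84·403)/469⌋ − ⌊(83·403)/469⌋ = ⌊33852/469⌋ − ⌊33449/469⌋ = 72 − 71 = 1
n=84: ⌊(85·403)/469⌋ − ⌊(84·403)/469⌋ = ⌊34255/469⌋ − ⌊33852/469⌋ = 73 − 72 = 1
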